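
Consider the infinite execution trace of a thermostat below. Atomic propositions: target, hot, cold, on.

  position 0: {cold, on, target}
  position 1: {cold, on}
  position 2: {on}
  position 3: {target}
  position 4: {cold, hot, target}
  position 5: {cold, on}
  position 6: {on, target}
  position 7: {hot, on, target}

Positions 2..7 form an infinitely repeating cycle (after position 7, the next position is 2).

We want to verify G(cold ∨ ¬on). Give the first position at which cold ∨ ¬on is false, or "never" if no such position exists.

2

Check cold ∨ ¬on at each position in order: 0 ✓, 1 ✓.
At position 2 the labels are {on}, so cold ∨ ¬on is false there. This is the first violation.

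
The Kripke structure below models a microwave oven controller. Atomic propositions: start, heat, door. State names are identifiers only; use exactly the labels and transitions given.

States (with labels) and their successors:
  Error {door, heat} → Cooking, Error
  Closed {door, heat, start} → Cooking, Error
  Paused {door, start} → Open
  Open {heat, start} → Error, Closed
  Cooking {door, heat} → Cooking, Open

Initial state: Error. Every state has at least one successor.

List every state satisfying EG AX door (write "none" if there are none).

{Error, Closed, Open}

States satisfying AX door: {Error, Closed, Open}.
States satisfying EG AX door: {Error, Closed, Open}.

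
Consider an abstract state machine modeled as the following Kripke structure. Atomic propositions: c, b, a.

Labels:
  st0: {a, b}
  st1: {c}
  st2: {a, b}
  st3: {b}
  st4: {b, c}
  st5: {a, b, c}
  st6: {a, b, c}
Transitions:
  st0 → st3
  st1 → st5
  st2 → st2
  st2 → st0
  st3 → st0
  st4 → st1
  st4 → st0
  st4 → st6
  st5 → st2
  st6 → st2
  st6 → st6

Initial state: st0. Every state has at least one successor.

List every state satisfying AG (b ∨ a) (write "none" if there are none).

{st0, st2, st3, st5, st6}

States satisfying b ∨ a: {st0, st2, st3, st4, st5, st6}.
States satisfying AG (b ∨ a): {st0, st2, st3, st5, st6}.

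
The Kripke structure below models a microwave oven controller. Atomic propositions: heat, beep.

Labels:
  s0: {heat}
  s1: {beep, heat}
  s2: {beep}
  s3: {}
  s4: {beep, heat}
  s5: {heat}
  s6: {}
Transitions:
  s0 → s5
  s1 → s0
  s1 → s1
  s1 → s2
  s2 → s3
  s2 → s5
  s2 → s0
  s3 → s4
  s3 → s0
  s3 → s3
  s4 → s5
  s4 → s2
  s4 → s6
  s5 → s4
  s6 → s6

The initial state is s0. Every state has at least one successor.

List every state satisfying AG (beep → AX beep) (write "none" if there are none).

{s6}

States satisfying beep → AX beep: {s0, s3, s5, s6}.
States satisfying AG (beep → AX beep): {s6}.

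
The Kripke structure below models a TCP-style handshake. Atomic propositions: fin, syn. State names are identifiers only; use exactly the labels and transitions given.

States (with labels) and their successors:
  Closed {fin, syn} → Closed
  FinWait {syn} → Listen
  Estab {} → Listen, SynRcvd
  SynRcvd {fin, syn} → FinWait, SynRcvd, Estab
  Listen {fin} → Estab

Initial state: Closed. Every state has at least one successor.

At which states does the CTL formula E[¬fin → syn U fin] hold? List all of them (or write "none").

States satisfying ¬fin → syn: {Closed, FinWait, SynRcvd, Listen}.
States satisfying fin: {Closed, SynRcvd, Listen}.
States satisfying E[¬fin → syn U fin]: {Closed, FinWait, SynRcvd, Listen}.

{Closed, FinWait, SynRcvd, Listen}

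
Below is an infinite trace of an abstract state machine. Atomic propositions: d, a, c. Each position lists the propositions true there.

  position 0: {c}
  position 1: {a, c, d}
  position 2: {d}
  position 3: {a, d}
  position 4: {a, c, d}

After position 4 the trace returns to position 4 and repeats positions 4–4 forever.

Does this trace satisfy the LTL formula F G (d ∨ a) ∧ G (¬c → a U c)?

Violated

G (d ∨ a) holds at position 1, which is reachable from 0, so F G (d ∨ a) holds.
¬c → a U c must hold at every position from 0 onward. It fails at position 2, so G (¬c → a U c) is false.
Positions where ¬c holds: 2, 3.
Check a U c at each: 2→fails, 3→ok.
At position 0: F G (d ∨ a) is true; G (¬c → a U c) is false; so F G (d ∨ a) ∧ G (¬c → a U c) is false.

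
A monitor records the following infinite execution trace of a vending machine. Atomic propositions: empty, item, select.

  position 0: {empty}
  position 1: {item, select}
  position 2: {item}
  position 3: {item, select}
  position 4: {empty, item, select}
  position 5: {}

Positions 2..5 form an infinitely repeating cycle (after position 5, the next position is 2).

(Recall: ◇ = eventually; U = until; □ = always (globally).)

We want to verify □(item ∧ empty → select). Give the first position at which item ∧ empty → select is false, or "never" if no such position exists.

never

item ∧ empty → select holds at every position 0..5, and those are all the positions the trace ever visits, so the invariant □(item ∧ empty → select) is never violated.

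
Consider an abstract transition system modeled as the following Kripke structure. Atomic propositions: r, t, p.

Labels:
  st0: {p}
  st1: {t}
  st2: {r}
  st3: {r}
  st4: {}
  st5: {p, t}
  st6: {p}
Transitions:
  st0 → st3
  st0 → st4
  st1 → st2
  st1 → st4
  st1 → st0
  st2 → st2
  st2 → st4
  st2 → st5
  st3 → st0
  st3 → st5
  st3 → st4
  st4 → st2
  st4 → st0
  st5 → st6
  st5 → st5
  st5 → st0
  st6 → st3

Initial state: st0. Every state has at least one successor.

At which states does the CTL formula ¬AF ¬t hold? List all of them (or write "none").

{st5}

States satisfying ¬t: {st0, st2, st3, st4, st6}.
States satisfying AF ¬t: {st0, st1, st2, st3, st4, st6}.
States satisfying ¬AF ¬t: {st5}.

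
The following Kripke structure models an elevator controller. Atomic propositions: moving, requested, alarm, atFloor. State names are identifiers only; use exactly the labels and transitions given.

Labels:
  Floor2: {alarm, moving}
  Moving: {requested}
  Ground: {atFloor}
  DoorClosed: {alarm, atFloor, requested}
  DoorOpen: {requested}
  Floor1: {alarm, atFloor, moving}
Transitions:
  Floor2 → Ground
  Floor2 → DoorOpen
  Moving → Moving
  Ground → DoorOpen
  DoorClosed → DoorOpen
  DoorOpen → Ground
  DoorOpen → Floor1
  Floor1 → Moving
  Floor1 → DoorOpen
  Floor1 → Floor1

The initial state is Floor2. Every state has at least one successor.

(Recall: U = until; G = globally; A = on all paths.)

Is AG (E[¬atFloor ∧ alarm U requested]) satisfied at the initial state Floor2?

States satisfying E[¬atFloor ∧ alarm U requested]: {Floor2, Moving, DoorClosed, DoorOpen}.
States satisfying AG (E[¬atFloor ∧ alarm U requested]): {Moving}.
Floor1 is reachable from Floor2 and violates E[¬atFloor ∧ alarm U requested], so AG fails at Floor2.
Floor2 ∉ Sat(AG (E[¬atFloor ∧ alarm U requested])).

Does not hold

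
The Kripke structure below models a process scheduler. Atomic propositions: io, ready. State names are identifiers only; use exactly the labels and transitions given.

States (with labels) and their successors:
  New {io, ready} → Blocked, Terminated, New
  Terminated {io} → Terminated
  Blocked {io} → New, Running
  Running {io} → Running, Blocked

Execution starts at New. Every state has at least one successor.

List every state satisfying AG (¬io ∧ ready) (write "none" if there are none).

States satisfying ¬io ∧ ready: ∅.
States satisfying AG (¬io ∧ ready): ∅.

none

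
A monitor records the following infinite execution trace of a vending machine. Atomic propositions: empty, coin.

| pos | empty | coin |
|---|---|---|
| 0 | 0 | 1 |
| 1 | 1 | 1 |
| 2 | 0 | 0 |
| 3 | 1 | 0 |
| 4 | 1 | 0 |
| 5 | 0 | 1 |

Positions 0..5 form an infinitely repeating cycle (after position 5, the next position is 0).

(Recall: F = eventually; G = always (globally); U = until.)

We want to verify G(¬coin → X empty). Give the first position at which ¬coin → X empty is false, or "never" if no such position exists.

Check ¬coin → X empty at each position in order: 0 ✓, 1 ✓, 2 ✓, 3 ✓.
At position 4 the labels are {empty} and the next position 5 has {coin}, so ¬coin → X empty is false there. This is the first violation.

4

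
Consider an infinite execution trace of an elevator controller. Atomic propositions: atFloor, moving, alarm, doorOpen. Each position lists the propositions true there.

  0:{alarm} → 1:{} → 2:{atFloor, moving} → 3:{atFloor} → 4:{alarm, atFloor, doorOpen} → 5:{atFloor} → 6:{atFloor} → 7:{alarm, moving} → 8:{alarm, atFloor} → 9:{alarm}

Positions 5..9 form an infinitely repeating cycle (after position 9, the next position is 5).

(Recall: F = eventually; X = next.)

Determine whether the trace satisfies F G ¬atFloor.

Does not hold

G ¬atFloor is false at every position 0..9, so it never becomes true and F G ¬atFloor fails.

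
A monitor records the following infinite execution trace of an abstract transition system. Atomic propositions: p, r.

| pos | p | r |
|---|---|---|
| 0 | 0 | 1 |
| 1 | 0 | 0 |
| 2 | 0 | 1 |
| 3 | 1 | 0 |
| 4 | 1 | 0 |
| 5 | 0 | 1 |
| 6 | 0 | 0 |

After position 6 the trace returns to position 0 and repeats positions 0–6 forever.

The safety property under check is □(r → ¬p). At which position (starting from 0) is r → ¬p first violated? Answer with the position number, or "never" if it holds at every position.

r → ¬p holds at every position 0..6, and those are all the positions the trace ever visits, so the invariant □(r → ¬p) is never violated.

never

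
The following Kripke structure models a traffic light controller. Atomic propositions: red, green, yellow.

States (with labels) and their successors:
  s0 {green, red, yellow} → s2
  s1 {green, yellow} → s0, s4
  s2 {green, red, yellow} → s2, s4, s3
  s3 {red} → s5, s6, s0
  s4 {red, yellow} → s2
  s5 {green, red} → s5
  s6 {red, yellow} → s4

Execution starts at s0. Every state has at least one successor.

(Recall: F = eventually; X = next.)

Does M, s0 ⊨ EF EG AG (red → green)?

States satisfying EG AG (red → green): {s5}.
States satisfying EF EG AG (red → green): {s0, s1, s2, s3, s4, s5, s6}.
Some path from s0 reaches a state where EG AG (red → green) holds.
s0 ∈ Sat(EF EG AG (red → green)).

Satisfied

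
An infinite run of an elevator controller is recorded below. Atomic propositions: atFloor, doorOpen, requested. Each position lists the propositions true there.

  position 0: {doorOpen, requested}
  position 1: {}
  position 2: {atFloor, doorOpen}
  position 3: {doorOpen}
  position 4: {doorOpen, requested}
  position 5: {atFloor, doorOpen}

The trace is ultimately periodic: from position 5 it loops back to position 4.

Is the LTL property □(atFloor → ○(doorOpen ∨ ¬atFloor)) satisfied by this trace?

Yes

atFloor → ○(doorOpen ∨ ¬atFloor) holds at every position 0..5, and those are all positions ever visited, so □(atFloor → ○(doorOpen ∨ ¬atFloor)) holds.
Positions where atFloor holds: 2, 5.
Check ○(doorOpen ∨ ¬atFloor) at each: 2→ok, 5→ok.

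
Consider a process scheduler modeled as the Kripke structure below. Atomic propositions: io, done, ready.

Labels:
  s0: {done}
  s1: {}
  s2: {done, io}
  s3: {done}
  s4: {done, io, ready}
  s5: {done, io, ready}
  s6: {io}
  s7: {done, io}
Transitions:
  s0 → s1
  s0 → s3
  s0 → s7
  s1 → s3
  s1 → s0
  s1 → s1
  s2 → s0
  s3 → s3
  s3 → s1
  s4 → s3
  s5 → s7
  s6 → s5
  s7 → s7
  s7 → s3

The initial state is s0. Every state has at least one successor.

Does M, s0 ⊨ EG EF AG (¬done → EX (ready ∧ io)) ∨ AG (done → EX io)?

No

States satisfying EF AG (¬done → EX (ready ∧ io)): ∅.
States satisfying EG EF AG (¬done → EX (ready ∧ io)): ∅.
States satisfying done → EX io: {s0, s1, s5, s6, s7}.
States satisfying AG (done → EX io): ∅.
States satisfying EG EF AG (¬done → EX (ready ∧ io)) ∨ AG (done → EX io): ∅.
s0 ∉ Sat(EG EF AG (¬done → EX (ready ∧ io)) ∨ AG (done → EX io)).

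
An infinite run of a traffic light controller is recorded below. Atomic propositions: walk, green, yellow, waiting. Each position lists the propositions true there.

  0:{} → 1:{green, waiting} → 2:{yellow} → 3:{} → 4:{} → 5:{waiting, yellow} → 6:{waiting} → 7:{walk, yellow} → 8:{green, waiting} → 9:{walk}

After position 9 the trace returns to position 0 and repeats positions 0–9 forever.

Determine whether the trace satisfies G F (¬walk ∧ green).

F (¬walk ∧ green) holds at every position 0..9, and those are all positions ever visited, so G F (¬walk ∧ green) holds.

Satisfied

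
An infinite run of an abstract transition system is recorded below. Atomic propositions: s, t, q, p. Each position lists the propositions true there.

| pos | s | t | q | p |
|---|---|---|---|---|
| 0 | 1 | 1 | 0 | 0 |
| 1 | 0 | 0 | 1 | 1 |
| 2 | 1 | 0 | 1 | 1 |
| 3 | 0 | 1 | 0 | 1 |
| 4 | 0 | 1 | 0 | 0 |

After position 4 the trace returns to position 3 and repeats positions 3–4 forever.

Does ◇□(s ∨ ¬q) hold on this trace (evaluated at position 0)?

□(s ∨ ¬q) holds at position 2, which is reachable from 0, so ◇□(s ∨ ¬q) holds.

Satisfied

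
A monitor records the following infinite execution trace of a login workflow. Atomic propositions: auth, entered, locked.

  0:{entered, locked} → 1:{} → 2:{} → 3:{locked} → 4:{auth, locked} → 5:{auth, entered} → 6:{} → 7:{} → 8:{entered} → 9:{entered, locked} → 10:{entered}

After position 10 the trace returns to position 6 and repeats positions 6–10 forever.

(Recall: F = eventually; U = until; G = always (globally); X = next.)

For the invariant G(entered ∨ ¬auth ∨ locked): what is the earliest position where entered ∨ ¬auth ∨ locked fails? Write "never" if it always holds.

entered ∨ ¬auth ∨ locked holds at every position 0..10, and those are all the positions the trace ever visits, so the invariant G(entered ∨ ¬auth ∨ locked) is never violated.

never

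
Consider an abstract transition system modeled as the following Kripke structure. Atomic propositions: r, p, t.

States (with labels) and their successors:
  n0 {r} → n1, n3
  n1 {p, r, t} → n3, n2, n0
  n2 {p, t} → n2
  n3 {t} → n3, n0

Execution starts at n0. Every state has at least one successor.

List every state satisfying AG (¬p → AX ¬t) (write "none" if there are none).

States satisfying ¬p → AX ¬t: {n1, n2}.
States satisfying AG (¬p → AX ¬t): {n2}.

{n2}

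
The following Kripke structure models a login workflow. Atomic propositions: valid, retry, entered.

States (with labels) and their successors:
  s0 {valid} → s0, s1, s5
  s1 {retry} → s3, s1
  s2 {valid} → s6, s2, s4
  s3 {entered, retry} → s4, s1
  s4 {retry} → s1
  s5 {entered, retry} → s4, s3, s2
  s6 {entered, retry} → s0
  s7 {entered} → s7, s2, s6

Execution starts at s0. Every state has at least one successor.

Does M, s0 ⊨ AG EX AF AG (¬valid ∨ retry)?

States satisfying EX AF AG (¬valid ∨ retry): {s0, s1, s2, s3, s4, s5}.
States satisfying AG EX AF AG (¬valid ∨ retry): {s1, s3, s4}.
s6 is reachable from s0 and violates EX AF AG (¬valid ∨ retry), so AG fails at s0.
s0 ∉ Sat(AG EX AF AG (¬valid ∨ retry)).

No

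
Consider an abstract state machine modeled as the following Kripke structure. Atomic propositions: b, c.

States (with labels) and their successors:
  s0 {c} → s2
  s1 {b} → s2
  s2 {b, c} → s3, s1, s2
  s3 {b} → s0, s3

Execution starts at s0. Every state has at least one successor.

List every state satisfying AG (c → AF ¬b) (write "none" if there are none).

none

States satisfying c → AF ¬b: {s0, s1, s3}.
States satisfying AG (c → AF ¬b): ∅.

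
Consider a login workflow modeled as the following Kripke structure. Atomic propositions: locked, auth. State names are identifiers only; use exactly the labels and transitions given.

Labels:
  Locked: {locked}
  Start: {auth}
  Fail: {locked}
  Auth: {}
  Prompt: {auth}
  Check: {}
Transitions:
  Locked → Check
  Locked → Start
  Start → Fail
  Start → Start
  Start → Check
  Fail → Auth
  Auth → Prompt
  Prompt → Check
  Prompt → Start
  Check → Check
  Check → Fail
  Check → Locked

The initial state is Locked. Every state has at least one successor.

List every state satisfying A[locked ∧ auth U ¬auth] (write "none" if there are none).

{Locked, Fail, Auth, Check}

States satisfying locked ∧ auth: ∅.
States satisfying ¬auth: {Locked, Fail, Auth, Check}.
States satisfying A[locked ∧ auth U ¬auth]: {Locked, Fail, Auth, Check}.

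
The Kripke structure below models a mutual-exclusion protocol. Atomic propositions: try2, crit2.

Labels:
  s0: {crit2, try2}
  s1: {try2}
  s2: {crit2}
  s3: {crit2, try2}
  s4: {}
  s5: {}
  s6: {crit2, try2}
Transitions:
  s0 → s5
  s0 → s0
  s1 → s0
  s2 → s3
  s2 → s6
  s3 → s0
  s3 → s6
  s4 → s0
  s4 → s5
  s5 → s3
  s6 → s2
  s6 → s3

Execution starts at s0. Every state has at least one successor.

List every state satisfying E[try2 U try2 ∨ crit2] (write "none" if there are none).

States satisfying try2: {s0, s1, s3, s6}.
States satisfying try2 ∨ crit2: {s0, s1, s2, s3, s6}.
States satisfying E[try2 U try2 ∨ crit2]: {s0, s1, s2, s3, s6}.

{s0, s1, s2, s3, s6}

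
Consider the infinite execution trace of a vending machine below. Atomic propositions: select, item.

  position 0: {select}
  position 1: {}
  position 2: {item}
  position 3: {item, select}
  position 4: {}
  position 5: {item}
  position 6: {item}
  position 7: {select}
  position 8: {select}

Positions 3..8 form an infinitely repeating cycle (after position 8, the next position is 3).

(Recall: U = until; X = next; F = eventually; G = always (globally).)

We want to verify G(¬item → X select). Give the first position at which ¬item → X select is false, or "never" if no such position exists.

At position 0 the labels are {select} and the next position 1 has {}, so ¬item → X select is false there. This is the first violation.

0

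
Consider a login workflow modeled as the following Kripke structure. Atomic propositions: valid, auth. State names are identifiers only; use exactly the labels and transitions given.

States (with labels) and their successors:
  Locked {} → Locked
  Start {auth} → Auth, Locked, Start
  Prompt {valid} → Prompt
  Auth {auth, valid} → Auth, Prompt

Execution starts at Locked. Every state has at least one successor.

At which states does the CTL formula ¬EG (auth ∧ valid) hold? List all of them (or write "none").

{Locked, Start, Prompt}

States satisfying auth ∧ valid: {Auth}.
States satisfying EG (auth ∧ valid): {Auth}.
States satisfying ¬EG (auth ∧ valid): {Locked, Start, Prompt}.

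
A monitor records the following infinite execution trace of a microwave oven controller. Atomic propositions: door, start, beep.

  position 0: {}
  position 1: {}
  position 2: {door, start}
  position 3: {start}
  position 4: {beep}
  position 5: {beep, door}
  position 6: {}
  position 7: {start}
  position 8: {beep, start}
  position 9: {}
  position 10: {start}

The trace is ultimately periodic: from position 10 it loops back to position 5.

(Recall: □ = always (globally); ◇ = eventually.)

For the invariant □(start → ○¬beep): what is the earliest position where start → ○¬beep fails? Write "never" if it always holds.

Check start → ○¬beep at each position in order: 0 ✓, 1 ✓, 2 ✓.
At position 3 the labels are {start} and the next position 4 has {beep}, so start → ○¬beep is false there. This is the first violation.

3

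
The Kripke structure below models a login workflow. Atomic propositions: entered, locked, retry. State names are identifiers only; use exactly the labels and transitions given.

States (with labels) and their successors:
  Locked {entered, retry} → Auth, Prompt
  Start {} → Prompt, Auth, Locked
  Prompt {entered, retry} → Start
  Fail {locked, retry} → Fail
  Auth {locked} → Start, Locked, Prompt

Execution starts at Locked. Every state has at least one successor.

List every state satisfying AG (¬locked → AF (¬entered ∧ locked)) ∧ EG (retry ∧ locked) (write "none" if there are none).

{Fail}

States satisfying ¬locked → AF (¬entered ∧ locked): {Fail, Auth}.
States satisfying AG (¬locked → AF (¬entered ∧ locked)): {Fail}.
States satisfying retry ∧ locked: {Fail}.
States satisfying EG (retry ∧ locked): {Fail}.
States satisfying AG (¬locked → AF (¬entered ∧ locked)) ∧ EG (retry ∧ locked): {Fail}.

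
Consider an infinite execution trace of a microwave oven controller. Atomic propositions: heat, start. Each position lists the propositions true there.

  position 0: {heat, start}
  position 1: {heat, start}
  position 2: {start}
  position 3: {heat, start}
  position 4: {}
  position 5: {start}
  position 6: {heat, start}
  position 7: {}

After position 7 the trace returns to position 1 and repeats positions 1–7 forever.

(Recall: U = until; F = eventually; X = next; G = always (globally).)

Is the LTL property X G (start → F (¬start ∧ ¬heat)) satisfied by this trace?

Holds

The position after 0 is 1; G (start → F (¬start ∧ ¬heat)) is true there.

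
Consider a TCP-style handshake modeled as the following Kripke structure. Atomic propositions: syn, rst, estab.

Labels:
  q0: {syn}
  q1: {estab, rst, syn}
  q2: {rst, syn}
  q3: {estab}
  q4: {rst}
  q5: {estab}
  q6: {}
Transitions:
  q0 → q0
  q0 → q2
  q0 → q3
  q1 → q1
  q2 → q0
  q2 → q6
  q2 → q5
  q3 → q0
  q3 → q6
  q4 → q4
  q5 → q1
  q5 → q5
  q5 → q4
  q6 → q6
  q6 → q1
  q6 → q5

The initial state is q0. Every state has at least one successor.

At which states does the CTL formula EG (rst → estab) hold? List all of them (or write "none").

States satisfying rst → estab: {q0, q1, q3, q5, q6}.
States satisfying EG (rst → estab): {q0, q1, q3, q5, q6}.

{q0, q1, q3, q5, q6}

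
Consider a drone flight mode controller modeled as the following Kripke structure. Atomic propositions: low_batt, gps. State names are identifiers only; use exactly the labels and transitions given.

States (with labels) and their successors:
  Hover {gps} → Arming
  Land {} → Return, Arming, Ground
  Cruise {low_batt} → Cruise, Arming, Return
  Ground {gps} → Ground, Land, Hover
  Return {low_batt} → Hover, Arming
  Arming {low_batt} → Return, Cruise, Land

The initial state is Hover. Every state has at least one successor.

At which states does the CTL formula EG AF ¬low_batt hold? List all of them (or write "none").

States satisfying AF ¬low_batt: {Hover, Land, Ground}.
States satisfying EG AF ¬low_batt: {Land, Ground}.

{Land, Ground}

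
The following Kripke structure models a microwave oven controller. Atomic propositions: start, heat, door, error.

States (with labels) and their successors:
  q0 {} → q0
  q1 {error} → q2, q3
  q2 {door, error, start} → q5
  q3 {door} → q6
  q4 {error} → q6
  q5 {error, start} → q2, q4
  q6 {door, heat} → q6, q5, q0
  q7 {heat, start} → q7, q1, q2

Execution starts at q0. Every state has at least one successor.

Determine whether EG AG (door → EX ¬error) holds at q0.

Satisfied

States satisfying AG (door → EX ¬error): {q0}.
States satisfying EG AG (door → EX ¬error): {q0}.
q0 ∈ Sat(EG AG (door → EX ¬error)).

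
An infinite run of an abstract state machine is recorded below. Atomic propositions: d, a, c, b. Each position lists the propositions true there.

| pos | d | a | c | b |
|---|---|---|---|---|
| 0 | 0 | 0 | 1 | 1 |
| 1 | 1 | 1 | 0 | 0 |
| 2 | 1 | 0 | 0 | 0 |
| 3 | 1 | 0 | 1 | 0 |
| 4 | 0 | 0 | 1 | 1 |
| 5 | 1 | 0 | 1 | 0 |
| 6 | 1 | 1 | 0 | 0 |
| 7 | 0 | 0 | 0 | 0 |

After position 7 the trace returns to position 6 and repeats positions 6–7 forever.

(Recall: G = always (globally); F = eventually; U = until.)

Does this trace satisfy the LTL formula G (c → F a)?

c → F a holds at every position 0..7, and those are all positions ever visited, so G (c → F a) holds.
Positions where c holds: 0, 3, 4, 5.
Check F a at each: 0→ok, 3→ok, 4→ok, 5→ok.

Holds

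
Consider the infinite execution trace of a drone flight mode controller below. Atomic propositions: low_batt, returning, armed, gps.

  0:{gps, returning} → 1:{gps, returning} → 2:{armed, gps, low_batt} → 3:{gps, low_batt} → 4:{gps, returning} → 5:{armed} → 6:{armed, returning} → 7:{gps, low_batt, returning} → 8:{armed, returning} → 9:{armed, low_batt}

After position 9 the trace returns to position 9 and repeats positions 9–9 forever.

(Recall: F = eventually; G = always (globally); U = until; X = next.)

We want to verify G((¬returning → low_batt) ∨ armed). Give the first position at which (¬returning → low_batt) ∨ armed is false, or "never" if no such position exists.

never

(¬returning → low_batt) ∨ armed holds at every position 0..9, and those are all the positions the trace ever visits, so the invariant G((¬returning → low_batt) ∨ armed) is never violated.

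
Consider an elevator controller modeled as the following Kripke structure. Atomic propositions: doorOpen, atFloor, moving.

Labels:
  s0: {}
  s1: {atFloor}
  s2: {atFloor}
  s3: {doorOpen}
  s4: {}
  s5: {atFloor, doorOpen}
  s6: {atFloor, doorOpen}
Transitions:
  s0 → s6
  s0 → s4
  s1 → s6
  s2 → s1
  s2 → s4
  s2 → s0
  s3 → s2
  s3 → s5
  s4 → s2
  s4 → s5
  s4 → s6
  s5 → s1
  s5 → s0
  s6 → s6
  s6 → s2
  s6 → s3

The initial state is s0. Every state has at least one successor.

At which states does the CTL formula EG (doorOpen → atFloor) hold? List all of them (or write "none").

States satisfying doorOpen → atFloor: {s0, s1, s2, s4, s5, s6}.
States satisfying EG (doorOpen → atFloor): {s0, s1, s2, s4, s5, s6}.

{s0, s1, s2, s4, s5, s6}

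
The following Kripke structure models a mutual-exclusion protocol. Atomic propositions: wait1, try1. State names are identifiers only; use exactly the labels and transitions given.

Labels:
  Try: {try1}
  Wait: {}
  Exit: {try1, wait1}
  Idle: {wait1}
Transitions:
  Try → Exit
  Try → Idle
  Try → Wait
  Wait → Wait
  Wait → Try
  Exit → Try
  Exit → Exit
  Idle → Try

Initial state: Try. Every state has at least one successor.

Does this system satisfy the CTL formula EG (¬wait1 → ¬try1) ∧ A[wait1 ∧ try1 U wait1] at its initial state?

No

States satisfying ¬wait1 → ¬try1: {Wait, Exit, Idle}.
States satisfying EG (¬wait1 → ¬try1): {Wait, Exit}.
States satisfying wait1 ∧ try1: {Exit}.
States satisfying wait1: {Exit, Idle}.
States satisfying A[wait1 ∧ try1 U wait1]: {Exit, Idle}.
States satisfying EG (¬wait1 → ¬try1) ∧ A[wait1 ∧ try1 U wait1]: {Exit}.
Try ∉ Sat(EG (¬wait1 → ¬try1) ∧ A[wait1 ∧ try1 U wait1]).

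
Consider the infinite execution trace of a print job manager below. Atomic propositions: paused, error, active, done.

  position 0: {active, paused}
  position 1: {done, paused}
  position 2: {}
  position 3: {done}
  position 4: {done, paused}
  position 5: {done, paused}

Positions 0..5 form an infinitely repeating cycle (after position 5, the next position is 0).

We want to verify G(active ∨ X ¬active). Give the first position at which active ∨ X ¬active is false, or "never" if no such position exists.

5

Check active ∨ X ¬active at each position in order: 0 ✓, 1 ✓, 2 ✓, 3 ✓, 4 ✓.
At position 5 the labels are {done, paused} and the next position 0 has {active, paused}, so active ∨ X ¬active is false there. This is the first violation.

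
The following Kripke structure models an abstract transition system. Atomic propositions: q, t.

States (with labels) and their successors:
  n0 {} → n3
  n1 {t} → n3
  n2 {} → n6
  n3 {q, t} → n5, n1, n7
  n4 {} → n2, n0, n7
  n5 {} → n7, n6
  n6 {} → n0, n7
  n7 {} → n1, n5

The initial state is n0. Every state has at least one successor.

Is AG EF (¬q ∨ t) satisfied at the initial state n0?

Satisfied

States satisfying EF (¬q ∨ t): {n0, n1, n2, n3, n4, n5, n6, n7}.
States satisfying AG EF (¬q ∨ t): {n0, n1, n2, n3, n4, n5, n6, n7}.
Every state reachable from n0 satisfies EF (¬q ∨ t).
n0 ∈ Sat(AG EF (¬q ∨ t)).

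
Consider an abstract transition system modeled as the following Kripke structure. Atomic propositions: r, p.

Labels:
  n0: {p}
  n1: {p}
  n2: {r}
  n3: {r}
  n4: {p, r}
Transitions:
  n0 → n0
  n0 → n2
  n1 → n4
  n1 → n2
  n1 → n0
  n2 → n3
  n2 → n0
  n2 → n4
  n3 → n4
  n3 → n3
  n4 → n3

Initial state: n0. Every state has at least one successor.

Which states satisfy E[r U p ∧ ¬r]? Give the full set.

{n0, n1, n2}

States satisfying r: {n2, n3, n4}.
States satisfying p ∧ ¬r: {n0, n1}.
States satisfying E[r U p ∧ ¬r]: {n0, n1, n2}.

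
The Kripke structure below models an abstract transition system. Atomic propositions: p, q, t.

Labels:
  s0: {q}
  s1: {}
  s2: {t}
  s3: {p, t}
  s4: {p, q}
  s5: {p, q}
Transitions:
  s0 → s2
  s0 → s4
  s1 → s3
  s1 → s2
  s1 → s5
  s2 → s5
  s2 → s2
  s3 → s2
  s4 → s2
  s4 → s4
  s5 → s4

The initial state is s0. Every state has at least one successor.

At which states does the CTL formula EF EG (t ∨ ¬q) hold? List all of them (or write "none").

{s0, s1, s2, s3, s4, s5}

States satisfying EG (t ∨ ¬q): {s1, s2, s3}.
States satisfying EF EG (t ∨ ¬q): {s0, s1, s2, s3, s4, s5}.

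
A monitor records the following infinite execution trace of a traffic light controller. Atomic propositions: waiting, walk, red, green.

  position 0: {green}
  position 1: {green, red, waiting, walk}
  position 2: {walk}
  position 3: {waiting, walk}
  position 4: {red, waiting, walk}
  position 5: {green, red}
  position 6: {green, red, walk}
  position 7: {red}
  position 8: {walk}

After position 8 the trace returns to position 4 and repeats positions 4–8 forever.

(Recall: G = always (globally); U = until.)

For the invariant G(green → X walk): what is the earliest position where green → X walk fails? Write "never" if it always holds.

Check green → X walk at each position in order: 0 ✓, 1 ✓, 2 ✓, 3 ✓, 4 ✓, 5 ✓.
At position 6 the labels are {green, red, walk} and the next position 7 has {red}, so green → X walk is false there. This is the first violation.

6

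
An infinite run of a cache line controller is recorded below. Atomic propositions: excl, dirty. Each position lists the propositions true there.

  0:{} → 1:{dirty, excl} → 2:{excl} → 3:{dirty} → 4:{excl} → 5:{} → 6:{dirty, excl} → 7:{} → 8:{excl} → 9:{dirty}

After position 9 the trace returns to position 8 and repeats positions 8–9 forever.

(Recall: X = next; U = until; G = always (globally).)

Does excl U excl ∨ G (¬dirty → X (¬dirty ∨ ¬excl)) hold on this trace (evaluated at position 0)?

Does not hold

Walking from position 0: at position 0, excl has not yet held and excl fails, so excl U excl is false.
¬dirty → X (¬dirty ∨ ¬excl) must hold at every position from 0 onward. It fails at position 0, so G (¬dirty → X (¬dirty ∨ ¬excl)) is false.
Positions where ¬dirty holds: 0, 2, 4, 5, 7, 8.
Check X (¬dirty ∨ ¬excl) at each: 0→fails, 2→ok, 4→ok, 5→fails, 7→ok, 8→ok.
At position 0: excl U excl is false; G (¬dirty → X (¬dirty ∨ ¬excl)) is false; so excl U excl ∨ G (¬dirty → X (¬dirty ∨ ¬excl)) is false.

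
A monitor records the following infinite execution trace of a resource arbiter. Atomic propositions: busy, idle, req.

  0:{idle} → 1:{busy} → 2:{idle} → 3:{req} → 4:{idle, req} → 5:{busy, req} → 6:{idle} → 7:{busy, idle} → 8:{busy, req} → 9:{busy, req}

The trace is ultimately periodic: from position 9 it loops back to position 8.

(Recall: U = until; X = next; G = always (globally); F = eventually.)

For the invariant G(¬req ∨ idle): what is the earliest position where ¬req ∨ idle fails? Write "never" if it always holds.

3

Check ¬req ∨ idle at each position in order: 0 ✓, 1 ✓, 2 ✓.
At position 3 the labels are {req}, so ¬req ∨ idle is false there. This is the first violation.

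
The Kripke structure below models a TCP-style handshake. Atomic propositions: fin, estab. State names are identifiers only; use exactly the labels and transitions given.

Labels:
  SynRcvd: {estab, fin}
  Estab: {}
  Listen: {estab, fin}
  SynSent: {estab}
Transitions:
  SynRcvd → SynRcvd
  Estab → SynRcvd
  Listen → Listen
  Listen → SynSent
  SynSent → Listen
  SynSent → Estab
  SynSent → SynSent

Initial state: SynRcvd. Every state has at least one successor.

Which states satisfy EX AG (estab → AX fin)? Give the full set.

{SynRcvd, Estab, SynSent}

States satisfying AG (estab → AX fin): {SynRcvd, Estab}.
States satisfying EX AG (estab → AX fin): {SynRcvd, Estab, SynSent}.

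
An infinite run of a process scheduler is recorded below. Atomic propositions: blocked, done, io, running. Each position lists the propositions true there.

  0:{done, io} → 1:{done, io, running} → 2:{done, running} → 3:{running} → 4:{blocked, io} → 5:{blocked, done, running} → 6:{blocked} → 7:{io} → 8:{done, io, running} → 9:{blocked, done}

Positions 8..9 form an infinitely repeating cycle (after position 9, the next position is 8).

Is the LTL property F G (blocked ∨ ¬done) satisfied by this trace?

G (blocked ∨ ¬done) is false at every position 0..9, so it never becomes true and F G (blocked ∨ ¬done) fails.

Does not hold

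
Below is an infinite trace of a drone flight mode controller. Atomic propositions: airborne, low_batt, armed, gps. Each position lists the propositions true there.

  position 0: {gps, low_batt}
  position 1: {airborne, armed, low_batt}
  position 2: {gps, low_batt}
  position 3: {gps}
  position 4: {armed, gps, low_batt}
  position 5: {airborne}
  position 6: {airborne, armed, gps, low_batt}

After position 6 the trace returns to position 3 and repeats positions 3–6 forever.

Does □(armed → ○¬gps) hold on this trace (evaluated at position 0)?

armed → ○¬gps must hold at every position from 0 onward. It fails at position 1, so □(armed → ○¬gps) is false.
Positions where armed holds: 1, 4, 6.
Check ○¬gps at each: 1→fails, 4→ok, 6→fails.

No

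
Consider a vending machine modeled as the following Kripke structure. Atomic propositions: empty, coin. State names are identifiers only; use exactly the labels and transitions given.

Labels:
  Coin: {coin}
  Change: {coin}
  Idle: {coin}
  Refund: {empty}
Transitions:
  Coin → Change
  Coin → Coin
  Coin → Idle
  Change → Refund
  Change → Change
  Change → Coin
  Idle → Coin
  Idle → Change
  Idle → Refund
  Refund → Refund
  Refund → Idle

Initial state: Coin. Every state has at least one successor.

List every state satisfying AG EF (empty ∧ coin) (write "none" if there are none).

States satisfying EF (empty ∧ coin): ∅.
States satisfying AG EF (empty ∧ coin): ∅.

none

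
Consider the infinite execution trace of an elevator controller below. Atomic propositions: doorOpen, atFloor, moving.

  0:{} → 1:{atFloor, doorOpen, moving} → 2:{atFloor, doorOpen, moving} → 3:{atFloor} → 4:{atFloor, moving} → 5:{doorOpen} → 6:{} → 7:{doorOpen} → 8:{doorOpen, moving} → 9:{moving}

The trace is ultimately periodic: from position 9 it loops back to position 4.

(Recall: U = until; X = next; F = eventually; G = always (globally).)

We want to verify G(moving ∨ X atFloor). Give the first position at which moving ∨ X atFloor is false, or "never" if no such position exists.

5

Check moving ∨ X atFloor at each position in order: 0 ✓, 1 ✓, 2 ✓, 3 ✓, 4 ✓.
At position 5 the labels are {doorOpen} and the next position 6 has {}, so moving ∨ X atFloor is false there. This is the first violation.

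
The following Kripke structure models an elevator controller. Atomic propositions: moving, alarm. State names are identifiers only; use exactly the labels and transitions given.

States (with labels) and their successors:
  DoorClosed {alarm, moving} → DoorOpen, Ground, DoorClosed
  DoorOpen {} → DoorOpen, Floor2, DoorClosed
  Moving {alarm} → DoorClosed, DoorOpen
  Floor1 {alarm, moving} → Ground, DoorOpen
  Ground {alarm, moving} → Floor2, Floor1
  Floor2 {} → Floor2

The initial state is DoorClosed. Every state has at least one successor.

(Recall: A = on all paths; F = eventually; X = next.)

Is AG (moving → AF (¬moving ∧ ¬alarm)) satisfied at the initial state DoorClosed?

Does not hold

States satisfying moving → AF (¬moving ∧ ¬alarm): {DoorOpen, Moving, Floor2}.
States satisfying AG (moving → AF (¬moving ∧ ¬alarm)): {Floor2}.
DoorClosed is reachable from DoorClosed and violates moving → AF (¬moving ∧ ¬alarm), so AG fails at DoorClosed.
DoorClosed ∉ Sat(AG (moving → AF (¬moving ∧ ¬alarm))).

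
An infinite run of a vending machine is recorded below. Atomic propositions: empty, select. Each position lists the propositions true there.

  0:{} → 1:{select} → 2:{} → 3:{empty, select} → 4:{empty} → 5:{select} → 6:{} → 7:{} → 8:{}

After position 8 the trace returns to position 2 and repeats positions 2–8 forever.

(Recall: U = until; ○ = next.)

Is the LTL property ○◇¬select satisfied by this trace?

Yes

The position after 0 is 1; ◇¬select is true there.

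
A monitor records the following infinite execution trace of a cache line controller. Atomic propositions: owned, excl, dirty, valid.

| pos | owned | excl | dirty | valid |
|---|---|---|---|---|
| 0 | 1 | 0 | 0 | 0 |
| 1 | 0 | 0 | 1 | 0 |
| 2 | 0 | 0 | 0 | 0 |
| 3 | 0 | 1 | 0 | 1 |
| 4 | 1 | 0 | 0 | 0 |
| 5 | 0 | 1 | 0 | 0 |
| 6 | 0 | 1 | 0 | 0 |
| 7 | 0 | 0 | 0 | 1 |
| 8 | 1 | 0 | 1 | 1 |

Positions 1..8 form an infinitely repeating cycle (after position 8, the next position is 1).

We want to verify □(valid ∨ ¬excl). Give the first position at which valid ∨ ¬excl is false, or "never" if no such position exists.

5

Check valid ∨ ¬excl at each position in order: 0 ✓, 1 ✓, 2 ✓, 3 ✓, 4 ✓.
At position 5 the labels are {excl}, so valid ∨ ¬excl is false there. This is the first violation.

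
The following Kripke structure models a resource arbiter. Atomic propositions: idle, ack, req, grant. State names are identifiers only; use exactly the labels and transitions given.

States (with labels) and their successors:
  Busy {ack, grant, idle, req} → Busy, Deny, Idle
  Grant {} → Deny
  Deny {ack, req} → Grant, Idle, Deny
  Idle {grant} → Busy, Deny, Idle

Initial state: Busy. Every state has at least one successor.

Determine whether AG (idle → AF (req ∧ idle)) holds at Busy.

States satisfying idle → AF (req ∧ idle): {Busy, Grant, Deny, Idle}.
States satisfying AG (idle → AF (req ∧ idle)): {Busy, Grant, Deny, Idle}.
Every state reachable from Busy satisfies idle → AF (req ∧ idle).
Busy ∈ Sat(AG (idle → AF (req ∧ idle))).

Satisfied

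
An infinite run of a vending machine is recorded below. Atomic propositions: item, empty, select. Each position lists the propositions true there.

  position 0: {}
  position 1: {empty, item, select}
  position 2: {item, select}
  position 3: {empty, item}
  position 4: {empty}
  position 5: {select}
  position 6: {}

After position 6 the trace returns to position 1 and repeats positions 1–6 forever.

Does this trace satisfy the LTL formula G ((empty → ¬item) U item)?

(empty → ¬item) U item holds at every position 0..6, and those are all positions ever visited, so G ((empty → ¬item) U item) holds.

Yes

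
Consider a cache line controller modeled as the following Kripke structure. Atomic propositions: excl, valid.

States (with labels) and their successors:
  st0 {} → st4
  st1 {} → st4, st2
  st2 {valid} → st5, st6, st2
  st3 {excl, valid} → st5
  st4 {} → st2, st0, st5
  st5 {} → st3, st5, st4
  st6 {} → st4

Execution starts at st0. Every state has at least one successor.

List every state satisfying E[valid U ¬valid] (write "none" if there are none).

States satisfying valid: {st2, st3}.
States satisfying ¬valid: {st0, st1, st4, st5, st6}.
States satisfying E[valid U ¬valid]: {st0, st1, st2, st3, st4, st5, st6}.

{st0, st1, st2, st3, st4, st5, st6}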